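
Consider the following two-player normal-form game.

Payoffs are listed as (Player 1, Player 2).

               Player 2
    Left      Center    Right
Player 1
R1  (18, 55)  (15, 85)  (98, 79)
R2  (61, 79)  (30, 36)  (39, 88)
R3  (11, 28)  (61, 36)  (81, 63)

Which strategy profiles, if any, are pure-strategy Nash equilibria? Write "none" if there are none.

(R1, Left): Player 1 can switch to R2 (18 → 61). Not NE.
(R1, Center): Player 1 can switch to R2 (15 → 30). Not NE.
(R1, Right): Player 2 can switch to Center (79 → 85). Not NE.
(R2, Left): Player 2 can switch to Right (79 → 88). Not NE.
(R2, Center): Player 1 can switch to R3 (30 → 61). Not NE.
(R2, Right): Player 1 can switch to R1 (39 → 98). Not NE.
(R3, Left): Player 1 can switch to R1 (11 → 18). Not NE.
(R3, Center): Player 2 can switch to Right (36 → 63). Not NE.
(R3, Right): Player 1 can switch to R1 (81 → 98). Not NE.

This game has no pure Nash equilibrium.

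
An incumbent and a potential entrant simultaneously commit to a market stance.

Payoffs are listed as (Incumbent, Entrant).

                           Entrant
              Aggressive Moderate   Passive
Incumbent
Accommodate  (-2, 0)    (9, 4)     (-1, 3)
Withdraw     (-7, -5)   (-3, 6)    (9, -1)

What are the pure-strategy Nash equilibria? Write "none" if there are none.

Pure NE: (Accommodate, Moderate)

Mark each player's best response to every combination of opponents' strategies; a profile where every player is best-responding is a pure Nash equilibrium.
Incumbent against Aggressive: payoffs -2, -7 → best response Accommodate.
Incumbent against Moderate: payoffs 9, -3 → best response Accommodate.
Incumbent against Passive: payoffs -1, 9 → best response Withdraw.
Entrant against Accommodate: payoffs 0, 4, 3 → best response Moderate.
Entrant against Withdraw: payoffs -5, 6, -1 → best response Moderate.
Mutual best responses: (Accommodate, Moderate).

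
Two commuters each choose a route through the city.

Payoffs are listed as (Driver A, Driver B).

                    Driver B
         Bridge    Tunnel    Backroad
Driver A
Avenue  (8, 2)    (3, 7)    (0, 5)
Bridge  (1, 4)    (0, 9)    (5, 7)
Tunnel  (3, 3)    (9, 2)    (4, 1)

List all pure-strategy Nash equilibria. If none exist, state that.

(Avenue, Bridge): Driver B can switch to Tunnel (2 → 7). Not NE.
(Avenue, Tunnel): Driver A can switch to Tunnel (3 → 9). Not NE.
(Avenue, Backroad): Driver A can switch to Bridge (0 → 5). Not NE.
(Bridge, Bridge): Driver A can switch to Avenue (1 → 8). Not NE.
(Bridge, Tunnel): Driver A can switch to Avenue (0 → 3). Not NE.
(Bridge, Backroad): Driver B can switch to Tunnel (7 → 9). Not NE.
(Tunnel, Bridge): Driver A can switch to Avenue (3 → 8). Not NE.
(Tunnel, Tunnel): Driver B can switch to Bridge (2 → 3). Not NE.
(The remaining 1 profile has a profitable deviation by the same check.)

No pure-strategy Nash equilibrium.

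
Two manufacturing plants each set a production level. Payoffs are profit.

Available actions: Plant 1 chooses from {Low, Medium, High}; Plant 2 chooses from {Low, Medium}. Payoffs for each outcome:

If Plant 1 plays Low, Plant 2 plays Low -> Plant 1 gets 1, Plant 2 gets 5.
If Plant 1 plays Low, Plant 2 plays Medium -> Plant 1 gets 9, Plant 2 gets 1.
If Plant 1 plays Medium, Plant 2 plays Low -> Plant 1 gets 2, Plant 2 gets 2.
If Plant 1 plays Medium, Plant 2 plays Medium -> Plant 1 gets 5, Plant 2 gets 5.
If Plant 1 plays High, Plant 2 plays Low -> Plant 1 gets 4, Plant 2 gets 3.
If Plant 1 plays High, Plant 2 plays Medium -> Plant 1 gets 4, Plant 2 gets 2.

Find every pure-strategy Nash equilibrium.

The unique pure-strategy Nash equilibrium is (High, Low).

Plant 1 against Low: payoffs 1, 2, 4 → best response High.
Plant 1 against Medium: payoffs 9, 5, 4 → best response Low.
Plant 2 against Low: payoffs 5, 1 → best response Low.
Plant 2 against Medium: payoffs 2, 5 → best response Medium.
Plant 2 against High: payoffs 3, 2 → best response Low.
Mutual best responses: (High, Low).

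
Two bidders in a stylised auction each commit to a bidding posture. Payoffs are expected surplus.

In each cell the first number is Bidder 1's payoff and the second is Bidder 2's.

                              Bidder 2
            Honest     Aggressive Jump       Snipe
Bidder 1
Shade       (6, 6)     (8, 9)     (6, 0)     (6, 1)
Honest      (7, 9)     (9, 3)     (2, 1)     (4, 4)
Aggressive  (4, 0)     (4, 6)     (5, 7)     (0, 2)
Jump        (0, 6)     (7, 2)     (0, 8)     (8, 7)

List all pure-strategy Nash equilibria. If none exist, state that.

(Shade, Honest): Bidder 1 can switch to Honest (6 → 7). Not NE.
(Shade, Aggressive): Bidder 1 can switch to Honest (8 → 9). Not NE.
(Shade, Jump): Bidder 2 can switch to Honest (0 → 6). Not NE.
(Shade, Snipe): Bidder 1 can switch to Jump (6 → 8). Not NE.
(Honest, Honest): Bidder 1 gets 7, best alternative 6; Bidder 2 gets 9, best alternative 4. No profitable deviation — NE.
(Honest, Aggressive): Bidder 2 can switch to Honest (3 → 9). Not NE.
(Honest, Jump): Bidder 1 can switch to Shade (2 → 6). Not NE.
(Honest, Snipe): Bidder 1 can switch to Shade (4 → 6). Not NE.
(Aggressive, Honest): Bidder 1 can switch to Shade (4 → 6). Not NE.
(Aggressive, Aggressive): Bidder 1 can switch to Shade (4 → 8). Not NE.
(Aggressive, Jump): Bidder 1 can switch to Shade (5 → 6). Not NE.
(Aggressive, Snipe): Bidder 1 can switch to Shade (0 → 6). Not NE.
(Jump, Honest): Bidder 1 can switch to Shade (0 → 6). Not NE.
(The remaining 3 profiles each have a profitable deviation by the same check.)

(Honest, Honest)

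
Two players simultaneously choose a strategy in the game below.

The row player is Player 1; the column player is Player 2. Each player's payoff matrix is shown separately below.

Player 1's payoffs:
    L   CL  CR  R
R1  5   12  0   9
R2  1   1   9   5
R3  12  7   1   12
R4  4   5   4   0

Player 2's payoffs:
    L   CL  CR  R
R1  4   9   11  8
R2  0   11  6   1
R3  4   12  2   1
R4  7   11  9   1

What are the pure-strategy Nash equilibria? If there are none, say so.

(R1, L): Player 1 can switch to R3 (5 → 12). Not NE.
(R1, CL): Player 2 can switch to CR (9 → 11). Not NE.
(R1, CR): Player 1 can switch to R2 (0 → 9). Not NE.
(R1, R): Player 1 can switch to R3 (9 → 12). Not NE.
(R2, L): Player 1 can switch to R1 (1 → 5). Not NE.
(R2, CL): Player 1 can switch to R1 (1 → 12). Not NE.
(R2, CR): Player 2 can switch to CL (6 → 11). Not NE.
(R2, R): Player 1 can switch to R1 (5 → 9). Not NE.
(The remaining 8 profiles each have a profitable deviation by the same check.)

There is no pure-strategy Nash equilibrium.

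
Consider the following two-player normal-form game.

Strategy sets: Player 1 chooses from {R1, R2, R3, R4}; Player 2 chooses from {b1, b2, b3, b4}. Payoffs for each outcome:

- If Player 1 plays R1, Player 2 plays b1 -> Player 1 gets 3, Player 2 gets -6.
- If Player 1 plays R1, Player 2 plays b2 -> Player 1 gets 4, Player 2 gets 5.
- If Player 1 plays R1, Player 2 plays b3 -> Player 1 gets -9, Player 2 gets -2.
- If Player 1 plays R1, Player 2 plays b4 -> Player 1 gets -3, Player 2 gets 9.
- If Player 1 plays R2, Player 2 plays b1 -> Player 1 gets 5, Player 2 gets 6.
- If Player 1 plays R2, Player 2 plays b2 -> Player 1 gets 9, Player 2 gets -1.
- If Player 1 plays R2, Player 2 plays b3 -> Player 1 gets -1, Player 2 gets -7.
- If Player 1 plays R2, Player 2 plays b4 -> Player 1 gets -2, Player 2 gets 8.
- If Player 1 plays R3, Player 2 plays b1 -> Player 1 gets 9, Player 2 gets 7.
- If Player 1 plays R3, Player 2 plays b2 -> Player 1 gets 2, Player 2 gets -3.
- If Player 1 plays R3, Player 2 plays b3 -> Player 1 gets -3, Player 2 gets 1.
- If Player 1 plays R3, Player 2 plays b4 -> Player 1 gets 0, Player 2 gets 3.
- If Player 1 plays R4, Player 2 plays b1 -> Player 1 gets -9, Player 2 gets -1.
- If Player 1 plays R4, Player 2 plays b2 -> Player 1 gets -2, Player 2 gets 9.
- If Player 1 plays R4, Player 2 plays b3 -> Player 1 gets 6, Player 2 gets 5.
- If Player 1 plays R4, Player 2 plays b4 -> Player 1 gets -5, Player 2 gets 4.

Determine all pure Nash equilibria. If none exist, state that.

(R1, b1): Player 1 can switch to R2 (3 → 5). Not NE.
(R1, b2): Player 1 can switch to R2 (4 → 9). Not NE.
(R1, b3): Player 1 can switch to R2 (-9 → -1). Not NE.
(R1, b4): Player 1 can switch to R2 (-3 → -2). Not NE.
(R2, b1): Player 1 can switch to R3 (5 → 9). Not NE.
(R2, b2): Player 2 can switch to b1 (-1 → 6). Not NE.
(R2, b3): Player 1 can switch to R4 (-1 → 6). Not NE.
(R2, b4): Player 1 can switch to R3 (-2 → 0). Not NE.
(R3, b1): Player 1 gets 9, best alternative 5; Player 2 gets 7, best alternative 3. No profitable deviation — NE.
(R3, b2): Player 1 can switch to R1 (2 → 4). Not NE.
(R3, b3): Player 1 can switch to R2 (-3 → -1). Not NE.
(R3, b4): Player 2 can switch to b1 (3 → 7). Not NE.
(R4, b1): Player 1 can switch to R1 (-9 → 3). Not NE.
(The remaining 3 profiles each have a profitable deviation by the same check.)

The unique pure-strategy Nash equilibrium is (R3, b1).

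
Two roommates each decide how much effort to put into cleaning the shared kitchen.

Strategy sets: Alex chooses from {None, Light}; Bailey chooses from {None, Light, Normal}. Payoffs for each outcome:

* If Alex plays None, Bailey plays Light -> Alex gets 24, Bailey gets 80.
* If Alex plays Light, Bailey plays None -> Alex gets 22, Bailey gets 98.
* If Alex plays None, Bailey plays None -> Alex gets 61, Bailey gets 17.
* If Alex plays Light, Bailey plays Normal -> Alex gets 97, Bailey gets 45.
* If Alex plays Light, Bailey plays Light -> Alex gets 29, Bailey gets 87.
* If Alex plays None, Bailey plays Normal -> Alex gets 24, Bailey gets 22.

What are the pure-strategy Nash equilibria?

none

(None, None): Bailey can switch to Light (17 → 80). Not NE.
(None, Light): Alex can switch to Light (24 → 29). Not NE.
(None, Normal): Alex can switch to Light (24 → 97). Not NE.
(Light, None): Alex can switch to None (22 → 61). Not NE.
(Light, Light): Bailey can switch to None (87 → 98). Not NE.
(Light, Normal): Bailey can switch to None (45 → 98). Not NE.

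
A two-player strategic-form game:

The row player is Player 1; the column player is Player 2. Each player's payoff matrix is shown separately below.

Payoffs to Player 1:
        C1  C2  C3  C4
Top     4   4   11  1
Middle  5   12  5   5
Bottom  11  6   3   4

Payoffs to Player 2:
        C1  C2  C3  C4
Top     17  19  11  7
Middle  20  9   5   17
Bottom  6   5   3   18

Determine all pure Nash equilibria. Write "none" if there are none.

This game has no pure Nash equilibrium.

Player 1 against C1: payoffs 4, 5, 11 → best response Bottom.
Player 1 against C2: payoffs 4, 12, 6 → best response Middle.
Player 1 against C3: payoffs 11, 5, 3 → best response Top.
Player 1 against C4: payoffs 1, 5, 4 → best response Middle.
Player 2 against Top: payoffs 17, 19, 11, 7 → best response C2.
Player 2 against Middle: payoffs 20, 9, 5, 17 → best response C1.
Player 2 against Bottom: payoffs 6, 5, 3, 18 → best response C4.
No profile is a mutual best response for all players.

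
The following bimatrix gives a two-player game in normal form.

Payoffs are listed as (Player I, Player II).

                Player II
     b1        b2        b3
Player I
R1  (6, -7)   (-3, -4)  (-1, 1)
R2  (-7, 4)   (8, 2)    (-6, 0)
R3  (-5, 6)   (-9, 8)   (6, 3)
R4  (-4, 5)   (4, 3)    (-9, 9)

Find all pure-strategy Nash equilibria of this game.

Player I against b1: payoffs 6, -7, -5, -4 → best response R1.
Player I against b2: payoffs -3, 8, -9, 4 → best response R2.
Player I against b3: payoffs -1, -6, 6, -9 → best response R3.
Player II against R1: payoffs -7, -4, 1 → best response b3.
Player II against R2: payoffs 4, 2, 0 → best response b1.
Player II against R3: payoffs 6, 8, 3 → best response b2.
Player II against R4: payoffs 5, 3, 9 → best response b3.
No profile is a mutual best response for all players.

This game has no pure Nash equilibrium.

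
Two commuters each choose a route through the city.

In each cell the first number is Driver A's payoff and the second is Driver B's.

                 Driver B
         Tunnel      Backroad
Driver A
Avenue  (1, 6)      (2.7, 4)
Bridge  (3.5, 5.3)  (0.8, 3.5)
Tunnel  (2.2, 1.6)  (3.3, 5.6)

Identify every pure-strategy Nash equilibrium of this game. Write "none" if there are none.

For each player, find the best response to each opponent profile; mutual best responses are the pure NE.
Driver A against Tunnel: payoffs 1, 3.5, 2.2 → best response Bridge.
Driver A against Backroad: payoffs 2.7, 0.8, 3.3 → best response Tunnel.
Driver B against Avenue: payoffs 6, 4 → best response Tunnel.
Driver B against Bridge: payoffs 5.3, 3.5 → best response Tunnel.
Driver B against Tunnel: payoffs 1.6, 5.6 → best response Backroad.
Mutual best responses: (Bridge, Tunnel); (Tunnel, Backroad).

The pure Nash equilibria are (Bridge, Tunnel) and (Tunnel, Backroad).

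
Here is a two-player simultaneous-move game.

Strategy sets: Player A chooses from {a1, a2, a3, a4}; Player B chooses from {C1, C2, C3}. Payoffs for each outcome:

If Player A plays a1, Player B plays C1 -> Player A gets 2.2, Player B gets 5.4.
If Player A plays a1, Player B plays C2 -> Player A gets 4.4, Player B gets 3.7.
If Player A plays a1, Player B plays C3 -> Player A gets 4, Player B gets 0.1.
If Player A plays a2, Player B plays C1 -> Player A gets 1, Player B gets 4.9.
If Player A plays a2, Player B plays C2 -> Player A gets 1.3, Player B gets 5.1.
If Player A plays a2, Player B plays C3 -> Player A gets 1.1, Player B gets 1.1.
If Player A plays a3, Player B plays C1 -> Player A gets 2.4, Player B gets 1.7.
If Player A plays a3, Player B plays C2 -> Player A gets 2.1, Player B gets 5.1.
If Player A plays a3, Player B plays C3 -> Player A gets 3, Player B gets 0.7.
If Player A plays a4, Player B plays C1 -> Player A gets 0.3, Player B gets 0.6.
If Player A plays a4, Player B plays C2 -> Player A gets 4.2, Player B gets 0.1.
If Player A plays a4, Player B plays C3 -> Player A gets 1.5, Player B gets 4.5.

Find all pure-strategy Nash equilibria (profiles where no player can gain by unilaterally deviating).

For each strategy profile, look for a profitable unilateral deviation.
(a1, C1): Player A can switch to a3 (2.2 → 2.4). Not NE.
(a1, C2): Player B can switch to C1 (3.7 → 5.4). Not NE.
(a1, C3): Player B can switch to C1 (0.1 → 5.4). Not NE.
(a2, C1): Player A can switch to a1 (1 → 2.2). Not NE.
(a2, C2): Player A can switch to a1 (1.3 → 4.4). Not NE.
(a2, C3): Player A can switch to a1 (1.1 → 4). Not NE.
(a3, C1): Player B can switch to C2 (1.7 → 5.1). Not NE.
(a3, C2): Player A can switch to a1 (2.1 → 4.4). Not NE.
(a3, C3): Player A can switch to a1 (3 → 4). Not NE.
(a4, C1): Player A can switch to a1 (0.3 → 2.2). Not NE.
(a4, C2): Player A can switch to a1 (4.2 → 4.4). Not NE.
(a4, C3): Player A can switch to a1 (1.5 → 4). Not NE.

No pure-strategy Nash equilibrium.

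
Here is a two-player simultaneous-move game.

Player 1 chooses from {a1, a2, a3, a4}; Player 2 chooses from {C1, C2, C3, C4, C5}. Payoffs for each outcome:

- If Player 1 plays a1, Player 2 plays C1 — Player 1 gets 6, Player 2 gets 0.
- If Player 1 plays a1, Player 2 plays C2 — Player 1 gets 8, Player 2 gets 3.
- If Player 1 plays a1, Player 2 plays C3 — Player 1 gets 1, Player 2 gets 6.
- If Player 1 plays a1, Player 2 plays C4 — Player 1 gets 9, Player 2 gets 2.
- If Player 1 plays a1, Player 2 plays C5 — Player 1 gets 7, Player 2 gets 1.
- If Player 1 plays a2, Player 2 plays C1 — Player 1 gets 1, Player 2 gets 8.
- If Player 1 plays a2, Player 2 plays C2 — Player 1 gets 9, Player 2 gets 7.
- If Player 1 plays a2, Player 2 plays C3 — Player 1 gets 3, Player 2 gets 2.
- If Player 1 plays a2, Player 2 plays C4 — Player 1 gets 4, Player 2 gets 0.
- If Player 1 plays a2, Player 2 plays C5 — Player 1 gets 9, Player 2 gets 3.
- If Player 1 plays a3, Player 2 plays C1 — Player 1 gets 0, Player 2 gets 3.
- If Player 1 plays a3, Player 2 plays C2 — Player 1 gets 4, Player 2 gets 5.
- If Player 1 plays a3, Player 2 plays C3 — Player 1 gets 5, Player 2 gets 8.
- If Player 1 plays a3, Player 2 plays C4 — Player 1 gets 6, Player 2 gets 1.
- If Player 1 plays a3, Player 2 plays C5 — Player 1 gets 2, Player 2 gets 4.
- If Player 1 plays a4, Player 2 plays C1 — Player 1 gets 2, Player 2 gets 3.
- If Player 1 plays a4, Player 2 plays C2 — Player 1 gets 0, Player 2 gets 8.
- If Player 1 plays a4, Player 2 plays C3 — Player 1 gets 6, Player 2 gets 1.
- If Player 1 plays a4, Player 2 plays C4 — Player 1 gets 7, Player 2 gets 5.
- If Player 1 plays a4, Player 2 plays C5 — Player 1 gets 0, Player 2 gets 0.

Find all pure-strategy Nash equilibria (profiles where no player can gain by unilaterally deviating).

No pure-strategy Nash equilibrium.

Player 1 against C1: payoffs 6, 1, 0, 2 → best response a1.
Player 1 against C2: payoffs 8, 9, 4, 0 → best response a2.
Player 1 against C3: payoffs 1, 3, 5, 6 → best response a4.
Player 1 against C4: payoffs 9, 4, 6, 7 → best response a1.
Player 1 against C5: payoffs 7, 9, 2, 0 → best response a2.
Player 2 against a1: payoffs 0, 3, 6, 2, 1 → best response C3.
Player 2 against a2: payoffs 8, 7, 2, 0, 3 → best response C1.
Player 2 against a3: payoffs 3, 5, 8, 1, 4 → best response C3.
Player 2 against a4: payoffs 3, 8, 1, 5, 0 → best response C2.
No profile is a mutual best response for all players.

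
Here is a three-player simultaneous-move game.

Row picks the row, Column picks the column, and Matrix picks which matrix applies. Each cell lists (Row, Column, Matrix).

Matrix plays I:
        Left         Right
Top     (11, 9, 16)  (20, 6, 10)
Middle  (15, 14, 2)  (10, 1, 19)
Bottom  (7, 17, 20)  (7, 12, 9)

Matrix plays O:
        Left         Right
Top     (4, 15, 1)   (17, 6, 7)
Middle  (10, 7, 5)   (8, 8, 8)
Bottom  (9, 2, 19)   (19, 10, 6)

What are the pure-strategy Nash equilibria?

Row against (Left, I): payoffs 11, 15, 7 → best response Middle.
Row against (Left, O): payoffs 4, 10, 9 → best response Middle.
Row against (Right, I): payoffs 20, 10, 7 → best response Top.
Row against (Right, O): payoffs 17, 8, 19 → best response Bottom.
Column against (Top, I): payoffs 9, 6 → best response Left.
Column against (Top, O): payoffs 15, 6 → best response Left.
Column against (Middle, I): payoffs 14, 1 → best response Left.
Column against (Middle, O): payoffs 7, 8 → best response Right.
Column against (Bottom, I): payoffs 17, 12 → best response Left.
Column against (Bottom, O): payoffs 2, 10 → best response Right.
Matrix against (Top, Left): payoffs 16, 1 → best response I.
Matrix against (Top, Right): payoffs 10, 7 → best response I.
Matrix against (Middle, Left): payoffs 2, 5 → best response O.
Matrix against (Middle, Right): payoffs 19, 8 → best response I.
Matrix against (Bottom, Left): payoffs 20, 19 → best response I.
Matrix against (Bottom, Right): payoffs 9, 6 → best response I.
No profile is a mutual best response for all players.

No pure-strategy Nash equilibrium.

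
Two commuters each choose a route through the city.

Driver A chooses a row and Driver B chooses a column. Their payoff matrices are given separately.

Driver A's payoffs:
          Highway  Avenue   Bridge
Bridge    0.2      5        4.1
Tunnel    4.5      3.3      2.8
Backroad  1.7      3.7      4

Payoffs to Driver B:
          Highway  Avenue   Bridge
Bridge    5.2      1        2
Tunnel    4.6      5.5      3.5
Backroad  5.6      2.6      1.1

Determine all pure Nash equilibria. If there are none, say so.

Driver A against Highway: payoffs 0.2, 4.5, 1.7 → best response Tunnel.
Driver A against Avenue: payoffs 5, 3.3, 3.7 → best response Bridge.
Driver A against Bridge: payoffs 4.1, 2.8, 4 → best response Bridge.
Driver B against Bridge: payoffs 5.2, 1, 2 → best response Highway.
Driver B against Tunnel: payoffs 4.6, 5.5, 3.5 → best response Avenue.
Driver B against Backroad: payoffs 5.6, 2.6, 1.1 → best response Highway.
No profile is a mutual best response for all players.

There is no pure-strategy Nash equilibrium.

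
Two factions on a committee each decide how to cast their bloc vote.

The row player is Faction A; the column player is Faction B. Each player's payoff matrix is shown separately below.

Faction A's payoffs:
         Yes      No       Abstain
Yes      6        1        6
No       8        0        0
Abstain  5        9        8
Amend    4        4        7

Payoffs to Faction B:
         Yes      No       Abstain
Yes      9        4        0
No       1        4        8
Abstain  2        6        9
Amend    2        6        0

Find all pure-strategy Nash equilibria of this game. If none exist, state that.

(Abstain, Abstain)

Check each profile: it is a Nash equilibrium iff no player can strictly gain by switching unilaterally.
(Yes, Yes): Faction A can switch to No (6 → 8). Not NE.
(Yes, No): Faction A can switch to Abstain (1 → 9). Not NE.
(Yes, Abstain): Faction A can switch to Abstain (6 → 8). Not NE.
(No, Yes): Faction B can switch to No (1 → 4). Not NE.
(No, No): Faction A can switch to Yes (0 → 1). Not NE.
(No, Abstain): Faction A can switch to Yes (0 → 6). Not NE.
(Abstain, Abstain): Faction A gets 8, best alternative 7; Faction B gets 9, best alternative 6. No profitable deviation — NE.
(The remaining 5 profiles each have a profitable deviation by the same check.)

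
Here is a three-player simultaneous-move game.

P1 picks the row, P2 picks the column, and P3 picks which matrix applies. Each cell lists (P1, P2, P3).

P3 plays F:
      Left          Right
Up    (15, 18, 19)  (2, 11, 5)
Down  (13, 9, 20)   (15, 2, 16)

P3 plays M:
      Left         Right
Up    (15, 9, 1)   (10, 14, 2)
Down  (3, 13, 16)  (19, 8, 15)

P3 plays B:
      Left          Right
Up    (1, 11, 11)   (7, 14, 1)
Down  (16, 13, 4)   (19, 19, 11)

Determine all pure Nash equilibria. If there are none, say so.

(Up, Left, F)

P1 against (Left, F): payoffs 15, 13 → best response Up.
P1 against (Left, M): payoffs 15, 3 → best response Up.
P1 against (Left, B): payoffs 1, 16 → best response Down.
P1 against (Right, F): payoffs 2, 15 → best response Down.
P1 against (Right, M): payoffs 10, 19 → best response Down.
P1 against (Right, B): payoffs 7, 19 → best response Down.
P2 against (Up, F): payoffs 18, 11 → best response Left.
P2 against (Up, M): payoffs 9, 14 → best response Right.
P2 against (Up, B): payoffs 11, 14 → best response Right.
P2 against (Down, F): payoffs 9, 2 → best response Left.
P2 against (Down, M): payoffs 13, 8 → best response Left.
P2 against (Down, B): payoffs 13, 19 → best response Right.
P3 against (Up, Left): payoffs 19, 1, 11 → best response F.
P3 against (Up, Right): payoffs 5, 2, 1 → best response F.
P3 against (Down, Left): payoffs 20, 16, 4 → best response F.
P3 against (Down, Right): payoffs 16, 15, 11 → best response F.
Mutual best responses: (Up, Left, F).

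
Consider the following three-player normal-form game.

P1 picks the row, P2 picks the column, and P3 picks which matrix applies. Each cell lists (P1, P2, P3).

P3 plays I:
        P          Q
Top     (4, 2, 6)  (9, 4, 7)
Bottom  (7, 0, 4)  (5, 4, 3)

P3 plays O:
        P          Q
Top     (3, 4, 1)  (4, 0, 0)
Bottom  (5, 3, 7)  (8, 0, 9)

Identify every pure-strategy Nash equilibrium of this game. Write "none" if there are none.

P1 against (P, I): payoffs 4, 7 → best response Bottom.
P1 against (P, O): payoffs 3, 5 → best response Bottom.
P1 against (Q, I): payoffs 9, 5 → best response Top.
P1 against (Q, O): payoffs 4, 8 → best response Bottom.
P2 against (Top, I): payoffs 2, 4 → best response Q.
P2 against (Top, O): payoffs 4, 0 → best response P.
P2 against (Bottom, I): payoffs 0, 4 → best response Q.
P2 against (Bottom, O): payoffs 3, 0 → best response P.
P3 against (Top, P): payoffs 6, 1 → best response I.
P3 against (Top, Q): payoffs 7, 0 → best response I.
P3 against (Bottom, P): payoffs 4, 7 → best response O.
P3 against (Bottom, Q): payoffs 3, 9 → best response O.
Mutual best responses: (Top, Q, I); (Bottom, P, O).

Pure-strategy Nash equilibria: (Top, Q, I) and (Bottom, P, O)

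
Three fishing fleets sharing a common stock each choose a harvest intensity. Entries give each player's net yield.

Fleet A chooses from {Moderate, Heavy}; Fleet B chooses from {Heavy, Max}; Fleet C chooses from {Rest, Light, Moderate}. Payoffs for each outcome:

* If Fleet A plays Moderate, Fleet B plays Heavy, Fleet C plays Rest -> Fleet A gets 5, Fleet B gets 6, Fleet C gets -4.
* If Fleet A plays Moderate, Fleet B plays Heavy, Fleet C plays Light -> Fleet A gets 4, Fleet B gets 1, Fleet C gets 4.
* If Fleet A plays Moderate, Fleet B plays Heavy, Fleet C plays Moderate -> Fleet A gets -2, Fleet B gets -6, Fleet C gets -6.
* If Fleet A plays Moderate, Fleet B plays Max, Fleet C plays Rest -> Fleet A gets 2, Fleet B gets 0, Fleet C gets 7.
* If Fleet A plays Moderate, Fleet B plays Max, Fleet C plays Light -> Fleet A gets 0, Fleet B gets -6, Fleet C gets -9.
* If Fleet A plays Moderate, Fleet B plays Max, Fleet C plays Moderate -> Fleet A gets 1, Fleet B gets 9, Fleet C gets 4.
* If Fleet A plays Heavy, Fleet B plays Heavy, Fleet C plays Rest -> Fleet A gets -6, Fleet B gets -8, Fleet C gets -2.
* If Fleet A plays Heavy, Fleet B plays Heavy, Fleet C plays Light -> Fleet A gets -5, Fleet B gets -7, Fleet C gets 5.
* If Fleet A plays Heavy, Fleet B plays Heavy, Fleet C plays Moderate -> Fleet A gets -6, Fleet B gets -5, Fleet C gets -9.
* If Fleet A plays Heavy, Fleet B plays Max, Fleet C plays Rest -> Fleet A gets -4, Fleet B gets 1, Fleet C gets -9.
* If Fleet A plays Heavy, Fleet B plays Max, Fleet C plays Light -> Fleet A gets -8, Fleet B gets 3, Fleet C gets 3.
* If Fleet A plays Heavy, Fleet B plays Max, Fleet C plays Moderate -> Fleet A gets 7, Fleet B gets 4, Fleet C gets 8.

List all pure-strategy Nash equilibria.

Fleet A against (Heavy, Rest): payoffs 5, -6 → best response Moderate.
Fleet A against (Heavy, Light): payoffs 4, -5 → best response Moderate.
Fleet A against (Heavy, Moderate): payoffs -2, -6 → best response Moderate.
Fleet A against (Max, Rest): payoffs 2, -4 → best response Moderate.
Fleet A against (Max, Light): payoffs 0, -8 → best response Moderate.
Fleet A against (Max, Moderate): payoffs 1, 7 → best response Heavy.
Fleet B against (Moderate, Rest): payoffs 6, 0 → best response Heavy.
Fleet B against (Moderate, Light): payoffs 1, -6 → best response Heavy.
Fleet B against (Moderate, Moderate): payoffs -6, 9 → best response Max.
Fleet B against (Heavy, Rest): payoffs -8, 1 → best response Max.
Fleet B against (Heavy, Light): payoffs -7, 3 → best response Max.
Fleet B against (Heavy, Moderate): payoffs -5, 4 → best response Max.
Fleet C against (Moderate, Heavy): payoffs -4, 4, -6 → best response Light.
Fleet C against (Moderate, Max): payoffs 7, -9, 4 → best response Rest.
Fleet C against (Heavy, Heavy): payoffs -2, 5, -9 → best response Light.
Fleet C against (Heavy, Max): payoffs -9, 3, 8 → best response Moderate.
Mutual best responses: (Moderate, Heavy, Light); (Heavy, Max, Moderate).

The pure Nash equilibria are (Moderate, Heavy, Light), (Heavy, Max, Moderate).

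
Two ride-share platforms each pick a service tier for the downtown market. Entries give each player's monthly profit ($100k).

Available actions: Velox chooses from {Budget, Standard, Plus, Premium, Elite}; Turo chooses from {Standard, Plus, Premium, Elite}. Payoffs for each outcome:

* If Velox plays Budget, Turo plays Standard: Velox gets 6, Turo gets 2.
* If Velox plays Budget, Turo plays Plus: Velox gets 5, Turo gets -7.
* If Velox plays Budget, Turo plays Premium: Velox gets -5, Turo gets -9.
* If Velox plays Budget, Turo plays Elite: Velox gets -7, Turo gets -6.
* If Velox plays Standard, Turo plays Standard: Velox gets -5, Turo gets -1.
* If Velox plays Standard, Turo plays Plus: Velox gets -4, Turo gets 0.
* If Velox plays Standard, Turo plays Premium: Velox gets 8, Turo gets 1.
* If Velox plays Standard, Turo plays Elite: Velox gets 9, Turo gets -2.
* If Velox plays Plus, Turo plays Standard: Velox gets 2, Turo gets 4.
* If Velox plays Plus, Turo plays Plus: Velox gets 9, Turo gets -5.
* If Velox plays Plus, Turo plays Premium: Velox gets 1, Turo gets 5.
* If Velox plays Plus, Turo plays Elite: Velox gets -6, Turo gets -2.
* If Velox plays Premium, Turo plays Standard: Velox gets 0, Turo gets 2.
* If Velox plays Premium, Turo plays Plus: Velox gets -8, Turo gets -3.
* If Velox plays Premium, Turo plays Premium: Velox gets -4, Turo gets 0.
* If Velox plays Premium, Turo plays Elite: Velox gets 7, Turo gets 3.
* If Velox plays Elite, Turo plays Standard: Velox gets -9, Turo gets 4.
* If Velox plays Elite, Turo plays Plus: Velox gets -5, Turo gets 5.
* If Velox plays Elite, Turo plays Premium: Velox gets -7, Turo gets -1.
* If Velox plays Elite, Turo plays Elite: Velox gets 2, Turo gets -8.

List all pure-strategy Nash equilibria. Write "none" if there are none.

(Budget, Standard): Velox gets 6, best alternative 2; Turo gets 2, best alternative -6. No profitable deviation — NE.
(Budget, Plus): Velox can switch to Plus (5 → 9). Not NE.
(Budget, Premium): Velox can switch to Standard (-5 → 8). Not NE.
(Budget, Elite): Velox can switch to Standard (-7 → 9). Not NE.
(Standard, Standard): Velox can switch to Budget (-5 → 6). Not NE.
(Standard, Plus): Velox can switch to Budget (-4 → 5). Not NE.
(Standard, Premium): Velox gets 8, best alternative 1; Turo gets 1, best alternative 0. No profitable deviation — NE.
(Standard, Elite): Turo can switch to Standard (-2 → -1). Not NE.
(Plus, Standard): Velox can switch to Budget (2 → 6). Not NE.
(Plus, Plus): Turo can switch to Standard (-5 → 4). Not NE.
(The remaining 10 profiles each have a profitable deviation by the same check.)

Pure-strategy Nash equilibria: (Budget, Standard) and (Standard, Premium)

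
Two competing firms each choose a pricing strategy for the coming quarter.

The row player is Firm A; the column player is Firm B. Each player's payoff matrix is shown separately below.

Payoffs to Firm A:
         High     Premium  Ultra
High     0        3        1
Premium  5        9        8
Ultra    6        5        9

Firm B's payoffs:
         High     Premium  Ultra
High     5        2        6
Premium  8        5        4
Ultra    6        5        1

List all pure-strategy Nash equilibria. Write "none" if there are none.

Pure NE: (Ultra, High)

Firm A against High: payoffs 0, 5, 6 → best response Ultra.
Firm A against Premium: payoffs 3, 9, 5 → best response Premium.
Firm A against Ultra: payoffs 1, 8, 9 → best response Ultra.
Firm B against High: payoffs 5, 2, 6 → best response Ultra.
Firm B against Premium: payoffs 8, 5, 4 → best response High.
Firm B against Ultra: payoffs 6, 5, 1 → best response High.
Mutual best responses: (Ultra, High).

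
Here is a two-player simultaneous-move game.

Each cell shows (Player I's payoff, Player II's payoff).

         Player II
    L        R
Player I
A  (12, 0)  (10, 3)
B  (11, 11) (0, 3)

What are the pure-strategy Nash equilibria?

Player I against L: payoffs 12, 11 → best response A.
Player I against R: payoffs 10, 0 → best response A.
Player II against A: payoffs 0, 3 → best response R.
Player II against B: payoffs 11, 3 → best response L.
Mutual best responses: (A, R).

The unique pure-strategy Nash equilibrium is (A, R).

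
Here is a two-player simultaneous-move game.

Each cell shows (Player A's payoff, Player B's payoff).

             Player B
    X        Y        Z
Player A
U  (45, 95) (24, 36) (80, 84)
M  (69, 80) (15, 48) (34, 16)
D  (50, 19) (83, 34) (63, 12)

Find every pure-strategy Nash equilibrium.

Mark each player's best response to every combination of opponents' strategies; a profile where every player is best-responding is a pure Nash equilibrium.
Player A against X: payoffs 45, 69, 50 → best response M.
Player A against Y: payoffs 24, 15, 83 → best response D.
Player A against Z: payoffs 80, 34, 63 → best response U.
Player B against U: payoffs 95, 36, 84 → best response X.
Player B against M: payoffs 80, 48, 16 → best response X.
Player B against D: payoffs 19, 34, 12 → best response Y.
Mutual best responses: (M, X); (D, Y).

(M, X); (D, Y)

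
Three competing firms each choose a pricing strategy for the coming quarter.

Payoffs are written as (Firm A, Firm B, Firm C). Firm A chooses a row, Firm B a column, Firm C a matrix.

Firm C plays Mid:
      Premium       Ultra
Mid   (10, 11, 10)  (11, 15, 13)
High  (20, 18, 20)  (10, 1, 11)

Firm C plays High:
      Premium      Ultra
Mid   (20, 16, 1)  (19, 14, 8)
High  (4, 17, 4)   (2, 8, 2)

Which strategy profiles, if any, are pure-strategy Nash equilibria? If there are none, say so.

Firm A against (Premium, Mid): payoffs 10, 20 → best response High.
Firm A against (Premium, High): payoffs 20, 4 → best response Mid.
Firm A against (Ultra, Mid): payoffs 11, 10 → best response Mid.
Firm A against (Ultra, High): payoffs 19, 2 → best response Mid.
Firm B against (Mid, Mid): payoffs 11, 15 → best response Ultra.
Firm B against (Mid, High): payoffs 16, 14 → best response Premium.
Firm B against (High, Mid): payoffs 18, 1 → best response Premium.
Firm B against (High, High): payoffs 17, 8 → best response Premium.
Firm C against (Mid, Premium): payoffs 10, 1 → best response Mid.
Firm C against (Mid, Ultra): payoffs 13, 8 → best response Mid.
Firm C against (High, Premium): payoffs 20, 4 → best response Mid.
Firm C against (High, Ultra): payoffs 11, 2 → best response Mid.
Mutual best responses: (Mid, Ultra, Mid); (High, Premium, Mid).

The pure Nash equilibria are (Mid, Ultra, Mid), (High, Premium, Mid).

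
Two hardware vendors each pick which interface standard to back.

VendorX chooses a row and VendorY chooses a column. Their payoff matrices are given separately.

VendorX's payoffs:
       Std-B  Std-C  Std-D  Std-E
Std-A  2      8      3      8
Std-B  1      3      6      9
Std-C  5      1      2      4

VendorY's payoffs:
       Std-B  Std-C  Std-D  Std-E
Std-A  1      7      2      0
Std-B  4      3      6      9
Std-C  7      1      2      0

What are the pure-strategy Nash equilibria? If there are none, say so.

(Std-A, Std-B): VendorX can switch to Std-C (2 → 5). Not NE.
(Std-A, Std-C): VendorX gets 8, best alternative 3; VendorY gets 7, best alternative 2. No profitable deviation — NE.
(Std-A, Std-D): VendorX can switch to Std-B (3 → 6). Not NE.
(Std-A, Std-E): VendorX can switch to Std-B (8 → 9). Not NE.
(Std-B, Std-B): VendorX can switch to Std-A (1 → 2). Not NE.
(Std-B, Std-C): VendorX can switch to Std-A (3 → 8). Not NE.
(Std-B, Std-D): VendorY can switch to Std-E (6 → 9). Not NE.
(Std-B, Std-E): VendorX gets 9, best alternative 8; VendorY gets 9, best alternative 6. No profitable deviation — NE.
(Std-C, Std-B): VendorX gets 5, best alternative 2; VendorY gets 7, best alternative 2. No profitable deviation — NE.
(Std-C, Std-C): VendorX can switch to Std-A (1 → 8). Not NE.
(Std-C, Std-D): VendorX can switch to Std-A (2 → 3). Not NE.
(Std-C, Std-E): VendorX can switch to Std-A (4 → 8). Not NE.

The pure Nash equilibria are (Std-A, Std-C) and (Std-B, Std-E) and (Std-C, Std-B).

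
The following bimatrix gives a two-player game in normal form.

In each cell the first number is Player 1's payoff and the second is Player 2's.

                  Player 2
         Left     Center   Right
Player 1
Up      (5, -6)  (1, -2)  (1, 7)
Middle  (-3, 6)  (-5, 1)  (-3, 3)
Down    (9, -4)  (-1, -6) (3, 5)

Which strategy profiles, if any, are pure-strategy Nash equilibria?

Pure NE: (Down, Right)

(Up, Left): Player 1 can switch to Down (5 → 9). Not NE.
(Up, Center): Player 2 can switch to Right (-2 → 7). Not NE.
(Up, Right): Player 1 can switch to Down (1 → 3). Not NE.
(Middle, Left): Player 1 can switch to Up (-3 → 5). Not NE.
(Middle, Center): Player 1 can switch to Up (-5 → 1). Not NE.
(Middle, Right): Player 1 can switch to Up (-3 → 1). Not NE.
(Down, Left): Player 2 can switch to Right (-4 → 5). Not NE.
(Down, Center): Player 1 can switch to Up (-1 → 1). Not NE.
(Down, Right): Player 1 gets 3, best alternative 1; Player 2 gets 5, best alternative -4. No profitable deviation — NE.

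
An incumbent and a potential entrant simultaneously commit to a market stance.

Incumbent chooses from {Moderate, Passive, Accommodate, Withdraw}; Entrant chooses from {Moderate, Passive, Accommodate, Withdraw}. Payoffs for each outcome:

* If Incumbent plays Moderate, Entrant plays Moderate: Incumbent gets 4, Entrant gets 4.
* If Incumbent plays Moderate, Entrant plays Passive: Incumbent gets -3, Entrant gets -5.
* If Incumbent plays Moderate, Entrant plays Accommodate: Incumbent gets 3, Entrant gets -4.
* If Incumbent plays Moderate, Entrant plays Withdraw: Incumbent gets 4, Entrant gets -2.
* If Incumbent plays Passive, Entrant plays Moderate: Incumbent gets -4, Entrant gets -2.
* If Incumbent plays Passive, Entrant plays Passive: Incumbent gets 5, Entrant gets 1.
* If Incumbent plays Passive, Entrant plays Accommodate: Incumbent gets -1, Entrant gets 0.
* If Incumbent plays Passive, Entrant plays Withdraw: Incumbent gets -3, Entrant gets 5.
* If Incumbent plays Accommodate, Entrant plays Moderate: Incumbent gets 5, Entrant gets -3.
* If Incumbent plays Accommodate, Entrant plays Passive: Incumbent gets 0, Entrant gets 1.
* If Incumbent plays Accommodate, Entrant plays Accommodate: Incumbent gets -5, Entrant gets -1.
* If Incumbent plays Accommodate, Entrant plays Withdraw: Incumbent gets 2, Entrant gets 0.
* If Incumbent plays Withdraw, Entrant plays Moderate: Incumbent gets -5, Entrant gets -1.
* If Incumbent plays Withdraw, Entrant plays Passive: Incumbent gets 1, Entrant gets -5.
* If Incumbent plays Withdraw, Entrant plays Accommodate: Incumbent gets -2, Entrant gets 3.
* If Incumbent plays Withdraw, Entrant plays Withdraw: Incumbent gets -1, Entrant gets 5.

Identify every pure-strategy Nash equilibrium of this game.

none

(Moderate, Moderate): Incumbent can switch to Accommodate (4 → 5). Not NE.
(Moderate, Passive): Incumbent can switch to Passive (-3 → 5). Not NE.
(Moderate, Accommodate): Entrant can switch to Moderate (-4 → 4). Not NE.
(Moderate, Withdraw): Entrant can switch to Moderate (-2 → 4). Not NE.
(Passive, Moderate): Incumbent can switch to Moderate (-4 → 4). Not NE.
(Passive, Passive): Entrant can switch to Withdraw (1 → 5). Not NE.
(The remaining 10 profiles each have a profitable deviation by the same check.)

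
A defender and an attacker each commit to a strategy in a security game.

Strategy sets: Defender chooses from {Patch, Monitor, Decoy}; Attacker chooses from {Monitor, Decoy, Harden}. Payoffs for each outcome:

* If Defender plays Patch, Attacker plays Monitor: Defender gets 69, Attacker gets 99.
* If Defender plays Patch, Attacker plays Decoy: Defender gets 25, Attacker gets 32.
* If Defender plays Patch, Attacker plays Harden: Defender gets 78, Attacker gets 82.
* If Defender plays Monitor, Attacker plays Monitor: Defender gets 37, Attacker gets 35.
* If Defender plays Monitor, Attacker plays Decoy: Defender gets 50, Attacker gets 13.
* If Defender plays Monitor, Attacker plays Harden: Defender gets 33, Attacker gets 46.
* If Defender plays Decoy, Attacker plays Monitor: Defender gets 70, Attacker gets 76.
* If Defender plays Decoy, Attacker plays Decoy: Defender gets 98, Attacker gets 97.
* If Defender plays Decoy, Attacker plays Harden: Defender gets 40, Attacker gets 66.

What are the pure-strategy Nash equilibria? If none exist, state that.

For each strategy profile, look for a profitable unilateral deviation.
(Patch, Monitor): Defender can switch to Decoy (69 → 70). Not NE.
(Patch, Decoy): Defender can switch to Monitor (25 → 50). Not NE.
(Patch, Harden): Attacker can switch to Monitor (82 → 99). Not NE.
(Monitor, Monitor): Defender can switch to Patch (37 → 69). Not NE.
(Monitor, Decoy): Defender can switch to Decoy (50 → 98). Not NE.
(Monitor, Harden): Defender can switch to Patch (33 → 78). Not NE.
(Decoy, Monitor): Attacker can switch to Decoy (76 → 97). Not NE.
(Decoy, Decoy): Defender gets 98, best alternative 50; Attacker gets 97, best alternative 76. No profitable deviation — NE.
(Decoy, Harden): Defender can switch to Patch (40 → 78). Not NE.

(Decoy, Decoy)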